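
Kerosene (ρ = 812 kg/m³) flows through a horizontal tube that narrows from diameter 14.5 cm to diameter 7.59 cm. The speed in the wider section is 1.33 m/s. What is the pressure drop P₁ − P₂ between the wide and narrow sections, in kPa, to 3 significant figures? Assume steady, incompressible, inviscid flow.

ΔP ≈ 8.85 kPa

The volume flow rate is constant, so v₂ = (A₁/A₂)v₁ = (165/45.2)·1.33 = 4.85 m/s.
Along the horizontal streamline, P + ½ρv² is constant.
P₁ − P₂ = ½·812·(4.85² − 1.33²) = ½·812·21.8 = 8850 Pa.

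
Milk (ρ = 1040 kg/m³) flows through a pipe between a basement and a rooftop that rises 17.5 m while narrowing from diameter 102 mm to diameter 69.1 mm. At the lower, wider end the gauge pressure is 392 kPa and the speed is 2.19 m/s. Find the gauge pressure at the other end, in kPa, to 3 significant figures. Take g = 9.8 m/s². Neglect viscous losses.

P₂ ≈ 204 kPa

Mass conservation (A₁v₁ = A₂v₂) gives v₂ = 2.19 × 81.7/37.5 = 4.77 m/s.
Bernoulli: P₁ + ½ρv₁² + ρg h₁ = P₂ + ½ρv₂² + ρg h₂, so P₂ = P₁ + ½ρ(v₁² − v₂²) − ρg(h₂ − h₁).
P₂ = 392000 + ½·1040·(2.19² − 4.77²) − 1040·9.8·(+17.5) = 392000 + (-9350) − (178000) = 204000 Pa.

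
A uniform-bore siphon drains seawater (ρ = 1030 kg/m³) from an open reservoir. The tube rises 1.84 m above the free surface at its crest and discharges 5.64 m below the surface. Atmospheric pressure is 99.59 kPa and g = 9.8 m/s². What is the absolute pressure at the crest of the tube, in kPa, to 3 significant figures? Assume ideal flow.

Bernoulli surface→outlet gives ½v² = g·h_out, so v = √(2·9.8·5.64) = 10.5 m/s.
With constant cross-section the crest speed equals v; applying Bernoulli from the surface up to the crest, P_top = P_atm − ½ρv² − ρg·h_top.
P_top = 99590 − ½·1030·10.5² − 1030·9.8·1.84 = 24100 Pa.

P_top ≈ 24.1 kPa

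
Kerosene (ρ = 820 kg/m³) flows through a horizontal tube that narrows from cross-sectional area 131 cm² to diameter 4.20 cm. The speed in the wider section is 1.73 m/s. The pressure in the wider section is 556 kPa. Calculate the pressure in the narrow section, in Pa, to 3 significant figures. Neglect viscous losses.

Mass conservation (A₁v₁ = A₂v₂) gives v₂ = 1.73 × 131/13.9 = 16.4 m/s.
Along the horizontal streamline, P + ½ρv² is constant.
P₂ = P₁ − ½ρ(v₂² − v₁²) = 556000 − ½·820·(16.4² − 1.73²) = 556000 − 108000 = 448000 Pa.

P₂ ≈ 448000 Pa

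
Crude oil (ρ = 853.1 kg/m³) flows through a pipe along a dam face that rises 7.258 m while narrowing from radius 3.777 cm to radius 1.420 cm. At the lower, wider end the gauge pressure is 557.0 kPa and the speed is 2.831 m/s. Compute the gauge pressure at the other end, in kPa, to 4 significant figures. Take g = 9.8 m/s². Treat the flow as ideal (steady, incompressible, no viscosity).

P₂ ≈ 328.6 kPa

Continuity gives A₁v₁ = A₂v₂, so v₂ = (44.82 cm²)/(6.335 cm²) × 2.831 m/s = 20.03 m/s.
Bernoulli: P₁ + ½ρv₁² + ρg h₁ = P₂ + ½ρv₂² + ρg h₂, so P₂ = P₁ + ½ρ(v₁² − v₂²) − ρg(h₂ − h₁).
P₂ = 557000 + ½·853.1·(2.831² − 20.03²) − 853.1·9.8·(+7.258) = 557000 + (-167700) − (60680) = 328600 Pa.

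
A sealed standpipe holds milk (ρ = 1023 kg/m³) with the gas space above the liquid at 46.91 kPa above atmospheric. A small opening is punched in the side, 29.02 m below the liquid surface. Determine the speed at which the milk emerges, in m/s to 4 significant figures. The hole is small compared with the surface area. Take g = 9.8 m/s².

Take point 1 at the surface (v₁ ≈ 0) and point 2 at the hole (at atmospheric pressure). Bernoulli: P₁ + ρg h = P_atm + ½ρv₂².
With P₁ − P_atm = 46910 Pa, v₂ = √(2gh + 2ΔP/ρ) = √(2·9.8·29.02 + 2·46910/1023) = 25.70 m/s.

v ≈ 25.70 m/s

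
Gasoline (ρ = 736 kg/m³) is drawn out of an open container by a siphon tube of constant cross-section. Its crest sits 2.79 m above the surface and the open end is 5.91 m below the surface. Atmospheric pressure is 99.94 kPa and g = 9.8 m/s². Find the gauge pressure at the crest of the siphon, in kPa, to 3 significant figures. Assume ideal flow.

From the surface to the outlet (both open to atmosphere, surface at rest): v = √(2g·h_out) = √(2·9.8·5.91) = 10.8 m/s.
Continuity keeps v the same throughout the tube; from surface to crest, P_atm + 0 = P_top + ½ρv² + ρg·h_top.
P_top = 99940 − ½·736·10.8² − 736·9.8·2.79 = 37200 Pa. So P_gauge = P_top − P_atm = -62800 Pa.

P_gauge = -62.8 kPa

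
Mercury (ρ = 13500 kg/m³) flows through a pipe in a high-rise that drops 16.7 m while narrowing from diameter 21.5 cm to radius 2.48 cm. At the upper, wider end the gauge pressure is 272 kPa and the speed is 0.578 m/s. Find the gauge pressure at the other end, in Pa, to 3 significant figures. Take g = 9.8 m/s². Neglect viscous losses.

P₂ = 1690000 Pa

By continuity, v₂ = v₁·A₁/A₂ = 0.578·(363/19.3) = 10.9 m/s.
Applying Bernoulli between the two ends and solving for P₂: P₂ = P₁ + ½ρ(v₁² − v₂²) − ρgΔh.
P₂ = 272000 + ½·13500·(0.578² − 10.9²) − 13500·9.8·(−16.7) = 272000 + (-794000) − (-2210000) = 1690000 Pa.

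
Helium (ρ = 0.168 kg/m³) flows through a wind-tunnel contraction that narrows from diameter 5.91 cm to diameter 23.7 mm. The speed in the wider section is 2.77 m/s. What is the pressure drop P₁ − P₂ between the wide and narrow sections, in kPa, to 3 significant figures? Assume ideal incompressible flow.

Continuity gives A₁v₁ = A₂v₂, so v₂ = (27.4 cm²)/(4.41 cm²) × 2.77 m/s = 17.2 m/s.
With no height change, Bernoulli's equation is P₁ + ½ρv₁² = P₂ + ½ρv₂².
P₁ − P₂ = ½·0.168·(17.2² − 2.77²) = ½·0.168·289 = 24.3 Pa.

ΔP = 0.0243 kPa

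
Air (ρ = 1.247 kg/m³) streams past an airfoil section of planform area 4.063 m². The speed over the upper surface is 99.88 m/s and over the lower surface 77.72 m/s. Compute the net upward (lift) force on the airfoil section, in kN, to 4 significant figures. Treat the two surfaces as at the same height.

F ≈ 9.970 kN

From P + ½ρv² = const at equal height, P_low − P_up = ½ρ(v_up² − v_low²).
ΔP = ½·1.247·(99.88² − 77.72²) = 2454 Pa.
Lift = ΔP · A = 2454 × 4.063 = 9970 N.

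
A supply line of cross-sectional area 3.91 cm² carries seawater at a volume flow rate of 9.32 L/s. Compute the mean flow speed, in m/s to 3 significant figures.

Q = 9.32 L/s = 0.00932 m³/s.
v = Q/A = 0.00932 / 0.000391 = 23.8 m/s.

v ≈ 23.8 m/s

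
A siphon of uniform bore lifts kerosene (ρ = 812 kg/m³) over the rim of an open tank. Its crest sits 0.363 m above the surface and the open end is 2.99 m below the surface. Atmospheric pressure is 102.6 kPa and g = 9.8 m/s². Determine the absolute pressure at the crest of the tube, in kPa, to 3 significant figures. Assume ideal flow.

From the surface to the outlet (both open to atmosphere, surface at rest): v = √(2g·h_out) = √(2·9.8·2.99) = 7.66 m/s.
The bore is uniform, so the speed at the crest is the same v. Bernoulli surface→crest: P_atm = P_top + ½ρv² + ρg·h_top.
P_top = 102600 − ½·812·7.66² − 812·9.8·0.363 = 75900 Pa.

75.9 kPa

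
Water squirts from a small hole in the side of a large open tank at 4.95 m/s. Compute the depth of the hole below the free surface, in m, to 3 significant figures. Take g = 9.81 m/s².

h ≈ 1.25 m

Inverting v = √(2gh) gives h = v² / 2g.
h = 4.95²/(2·9.81) = 24.5/19.62 = 1.25 m.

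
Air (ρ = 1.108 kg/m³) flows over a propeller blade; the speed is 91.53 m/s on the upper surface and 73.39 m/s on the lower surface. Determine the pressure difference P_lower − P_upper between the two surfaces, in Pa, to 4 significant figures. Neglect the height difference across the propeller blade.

With negligible Δh, P + ½ρv² is constant, so P_low − P_up = ½ρ(v_up² − v_low²).
ΔP = ½·1.108·(91.53² − 73.39²) = 1657 Pa.

1657 Pa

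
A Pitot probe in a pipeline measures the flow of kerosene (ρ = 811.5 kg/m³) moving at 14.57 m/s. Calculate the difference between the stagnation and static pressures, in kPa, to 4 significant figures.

ΔP = 86.13 kPa

At the stagnation point the flow is brought to rest, so Bernoulli gives P_stag − P_static = ½ρv².
ΔP = ½·811.5·14.57² = 86130 Pa.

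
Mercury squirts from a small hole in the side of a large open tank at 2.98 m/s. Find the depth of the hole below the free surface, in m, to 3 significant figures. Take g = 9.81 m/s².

0.453 m

Inverting v = √(2gh) gives h = v² / 2g.
h = 2.98²/(2·9.81) = 8.88/19.62 = 0.453 m.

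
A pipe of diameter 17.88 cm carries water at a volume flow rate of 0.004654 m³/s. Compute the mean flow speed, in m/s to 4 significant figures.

Q = 0.004654 m³/s = 0.004654 m³/s.
v = Q/A = 0.004654 / 0.02511 = 0.1854 m/s.

v ≈ 0.1854 m/s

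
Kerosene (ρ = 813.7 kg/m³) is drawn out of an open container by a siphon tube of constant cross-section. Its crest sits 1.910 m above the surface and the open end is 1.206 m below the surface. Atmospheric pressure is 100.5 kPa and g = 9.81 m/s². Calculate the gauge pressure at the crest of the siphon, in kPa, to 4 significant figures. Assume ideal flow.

Bernoulli surface→outlet gives ½v² = g·h_out, so v = √(2·9.81·1.206) = 4.864 m/s.
With constant cross-section the crest speed equals v; applying Bernoulli from the surface up to the crest, P_top = P_atm − ½ρv² − ρg·h_top.
P_top = 100500 − ½·813.7·4.864² − 813.7·9.81·1.910 = 75630 Pa. So P_gauge = P_top − P_atm = -24870 Pa.

P_gauge ≈ -24.87 kPa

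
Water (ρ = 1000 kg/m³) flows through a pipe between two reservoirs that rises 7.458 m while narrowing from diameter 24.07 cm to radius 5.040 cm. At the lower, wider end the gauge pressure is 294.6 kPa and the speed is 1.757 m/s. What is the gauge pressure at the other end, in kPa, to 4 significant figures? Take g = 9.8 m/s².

P₂ ≈ 172.9 kPa

By continuity, v₂ = v₁·A₁/A₂ = 1.757·(455.0/79.80) = 10.02 m/s.
Bernoulli: P₁ + ½ρv₁² + ρg h₁ = P₂ + ½ρv₂² + ρg h₂, so P₂ = P₁ + ½ρ(v₁² − v₂²) − ρg(h₂ − h₁).
P₂ = 294600 + ½·1000·(1.757² − 10.02²) − 1000·9.8·(+7.458) = 294600 + (-48640) − (73090) = 172900 Pa.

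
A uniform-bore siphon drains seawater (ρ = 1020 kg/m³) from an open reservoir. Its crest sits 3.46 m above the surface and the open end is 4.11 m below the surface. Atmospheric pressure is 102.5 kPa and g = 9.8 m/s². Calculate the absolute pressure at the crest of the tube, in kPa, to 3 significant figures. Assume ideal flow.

From the surface to the outlet (both open to atmosphere, surface at rest): v = √(2g·h_out) = √(2·9.8·4.11) = 8.98 m/s.
The bore is uniform, so the speed at the crest is the same v. Bernoulli surface→crest: P_atm = P_top + ½ρv² + ρg·h_top.
P_top = 102500 − ½·1020·8.98² − 1020·9.8·3.46 = 26800 Pa.

26.8 kPa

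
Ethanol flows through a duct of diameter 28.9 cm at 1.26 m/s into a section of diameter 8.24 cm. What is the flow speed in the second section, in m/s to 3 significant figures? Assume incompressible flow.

v₂ ≈ 15.5 m/s

By continuity, v₂ = v₁·A₁/A₂ = 1.26·(656/53.3) = 15.5 m/s.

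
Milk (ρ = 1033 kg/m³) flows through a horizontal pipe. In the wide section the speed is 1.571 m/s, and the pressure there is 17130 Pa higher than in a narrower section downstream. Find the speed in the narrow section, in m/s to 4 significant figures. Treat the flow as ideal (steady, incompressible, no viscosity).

v₂ = 5.969 m/s

Horizontal Bernoulli: P₁ + ½ρv₁² = P₂ + ½ρv₂², so v₂² = v₁² + 2(P₁ − P₂)/ρ.
v₂ = √(1.571² + 2·17130/1033) = √(2.468 + 33.17) = 5.969 m/s.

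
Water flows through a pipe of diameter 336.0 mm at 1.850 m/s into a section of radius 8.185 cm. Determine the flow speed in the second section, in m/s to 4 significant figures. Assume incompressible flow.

Mass conservation (A₁v₁ = A₂v₂) gives v₂ = 1.850 × 886.7/210.5 = 7.794 m/s.

v₂ ≈ 7.794 m/s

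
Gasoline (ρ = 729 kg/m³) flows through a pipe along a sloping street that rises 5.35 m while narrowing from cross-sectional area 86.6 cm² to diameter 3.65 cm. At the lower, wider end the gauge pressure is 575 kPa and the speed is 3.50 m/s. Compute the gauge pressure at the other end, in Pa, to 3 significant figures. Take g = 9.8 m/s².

235000 Pa

Continuity gives A₁v₁ = A₂v₂, so v₂ = (86.6 cm²)/(10.5 cm²) × 3.50 m/s = 29.0 m/s.
Bernoulli: P₁ + ½ρv₁² + ρg h₁ = P₂ + ½ρv₂² + ρg h₂, so P₂ = P₁ + ½ρ(v₁² − v₂²) − ρg(h₂ − h₁).
P₂ = 575000 + ½·729·(3.50² − 29.0²) − 729·9.8·(+5.35) = 575000 + (-301000) − (38200) = 235000 Pa.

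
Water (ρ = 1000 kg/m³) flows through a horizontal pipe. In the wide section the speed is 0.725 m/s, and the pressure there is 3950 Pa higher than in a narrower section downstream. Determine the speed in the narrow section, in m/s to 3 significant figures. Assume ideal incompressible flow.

v₂ = 2.90 m/s

Horizontal Bernoulli: P₁ + ½ρv₁² = P₂ + ½ρv₂², so v₂² = v₁² + 2(P₁ − P₂)/ρ.
v₂ = √(0.725² + 2·3950/1000) = √(0.526 + 7.90) = 2.90 m/s.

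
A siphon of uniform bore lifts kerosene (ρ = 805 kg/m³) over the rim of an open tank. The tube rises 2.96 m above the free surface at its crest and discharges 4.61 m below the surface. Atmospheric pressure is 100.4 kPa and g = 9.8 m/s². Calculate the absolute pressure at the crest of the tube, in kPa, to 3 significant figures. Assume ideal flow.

P_top ≈ 40.7 kPa

Bernoulli surface→outlet gives ½v² = g·h_out, so v = √(2·9.8·4.61) = 9.51 m/s.
Continuity keeps v the same throughout the tube; from surface to crest, P_atm + 0 = P_top + ½ρv² + ρg·h_top.
P_top = 100400 − ½·805·9.51² − 805·9.8·2.96 = 40700 Pa.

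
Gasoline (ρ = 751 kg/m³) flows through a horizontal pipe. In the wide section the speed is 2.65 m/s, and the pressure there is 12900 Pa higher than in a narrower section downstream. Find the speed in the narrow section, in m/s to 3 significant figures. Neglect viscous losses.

Along the level pipe P + ½ρv² is conserved, hence v₂² = v₁² + 2(P₁ − P₂)/ρ.
v₂ = √(2.65² + 2·12900/751) = √(7.02 + 34.4) = 6.43 m/s.

6.43 m/s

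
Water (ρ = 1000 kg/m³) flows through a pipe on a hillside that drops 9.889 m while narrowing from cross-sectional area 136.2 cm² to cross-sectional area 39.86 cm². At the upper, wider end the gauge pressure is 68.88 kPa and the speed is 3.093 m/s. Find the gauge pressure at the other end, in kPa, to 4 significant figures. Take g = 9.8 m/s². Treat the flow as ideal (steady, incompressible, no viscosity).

P₂ = 114.7 kPa

By continuity, v₂ = v₁·A₁/A₂ = 3.093·(136.2/39.86) = 10.57 m/s.
Energy conservation along the streamline gives P₂ = P₁ − ½ρ(v₂² − v₁²) − ρg(h₂ − h₁).
P₂ = 68880 + ½·1000·(3.093² − 10.57²) − 1000·9.8·(−9.889) = 68880 + (-51060) − (-96910) = 114700 Pa.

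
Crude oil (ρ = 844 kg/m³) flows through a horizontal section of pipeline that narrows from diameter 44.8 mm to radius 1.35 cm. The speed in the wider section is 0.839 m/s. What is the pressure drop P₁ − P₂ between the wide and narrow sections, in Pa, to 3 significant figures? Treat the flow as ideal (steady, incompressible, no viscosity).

The volume flow rate is constant, so v₂ = (A₁/A₂)v₁ = (15.8/5.73)·0.839 = 2.31 m/s.
The pipe is horizontal, so Bernoulli reduces to P₁ + ½ρv₁² = P₂ + ½ρv₂².
P₁ − P₂ = ½·844·(2.31² − 0.839²) = ½·844·4.63 = 1950 Pa.

1950 Pa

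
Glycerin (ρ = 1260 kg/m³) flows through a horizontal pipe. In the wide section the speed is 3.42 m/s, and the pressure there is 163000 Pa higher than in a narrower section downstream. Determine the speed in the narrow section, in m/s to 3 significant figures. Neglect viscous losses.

16.4 m/s

Horizontal Bernoulli: P₁ + ½ρv₁² = P₂ + ½ρv₂², so v₂² = v₁² + 2(P₁ − P₂)/ρ.
v₂ = √(3.42² + 2·163000/1260) = √(11.7 + 259) = 16.4 m/s.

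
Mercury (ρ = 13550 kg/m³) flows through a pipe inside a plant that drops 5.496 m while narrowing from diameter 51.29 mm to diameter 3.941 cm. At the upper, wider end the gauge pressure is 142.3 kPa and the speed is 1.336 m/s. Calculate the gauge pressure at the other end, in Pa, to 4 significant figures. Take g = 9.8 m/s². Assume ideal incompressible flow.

P₂ ≈ 849500 Pa

Mass conservation (A₁v₁ = A₂v₂) gives v₂ = 1.336 × 20.66/12.20 = 2.263 m/s.
Applying Bernoulli between the two ends and solving for P₂: P₂ = P₁ + ½ρ(v₁² − v₂²) − ρgΔh.
P₂ = 142300 + ½·13550·(1.336² − 2.263²) − 13550·9.8·(−5.496) = 142300 + (-22600) − (-729800) = 849500 Pa.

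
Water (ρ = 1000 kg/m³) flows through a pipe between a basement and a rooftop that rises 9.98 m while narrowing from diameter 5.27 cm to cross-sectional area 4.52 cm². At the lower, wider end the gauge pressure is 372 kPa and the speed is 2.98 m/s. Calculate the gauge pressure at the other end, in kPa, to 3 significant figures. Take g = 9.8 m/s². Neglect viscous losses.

By continuity, v₂ = v₁·A₁/A₂ = 2.98·(21.8/4.52) = 14.4 m/s.
Applying Bernoulli between the two ends and solving for P₂: P₂ = P₁ + ½ρ(v₁² − v₂²) − ρgΔh.
P₂ = 372000 + ½·1000·(2.98² − 14.4²) − 1000·9.8·(+9.98) = 372000 + (-99000) − (97800) = 175000 Pa.

175 kPa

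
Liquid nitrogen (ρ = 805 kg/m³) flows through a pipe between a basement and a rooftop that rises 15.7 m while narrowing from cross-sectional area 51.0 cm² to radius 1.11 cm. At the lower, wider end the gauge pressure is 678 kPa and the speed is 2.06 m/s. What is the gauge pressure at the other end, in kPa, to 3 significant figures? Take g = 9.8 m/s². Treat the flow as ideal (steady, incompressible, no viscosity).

P₂ = 259 kPa

Mass conservation (A₁v₁ = A₂v₂) gives v₂ = 2.06 × 51.0/3.87 = 27.1 m/s.
Energy conservation along the streamline gives P₂ = P₁ − ½ρ(v₂² − v₁²) − ρg(h₂ − h₁).
P₂ = 678000 + ½·805·(2.06² − 27.1²) − 805·9.8·(+15.7) = 678000 + (-295000) − (124000) = 259000 Pa.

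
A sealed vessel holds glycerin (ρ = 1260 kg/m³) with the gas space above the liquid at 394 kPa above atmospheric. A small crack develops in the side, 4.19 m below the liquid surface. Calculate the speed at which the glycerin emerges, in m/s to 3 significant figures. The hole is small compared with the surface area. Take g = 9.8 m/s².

v ≈ 26.6 m/s

Take point 1 at the surface (v₁ ≈ 0) and point 2 at the hole (at atmospheric pressure). Bernoulli: P₁ + ρg h = P_atm + ½ρv₂².
With P₁ − P_atm = 394000 Pa, v₂ = √(2gh + 2ΔP/ρ) = √(2·9.8·4.19 + 2·394000/1260) = 26.6 m/s.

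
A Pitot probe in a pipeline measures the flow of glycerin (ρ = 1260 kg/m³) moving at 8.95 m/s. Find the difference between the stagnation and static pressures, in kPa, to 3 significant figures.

The dynamic pressure equals the rise in static pressure at the stagnation point: ΔP = ½ρv².
ΔP = ½·1260·8.95² = 50500 Pa.

50.5 kPa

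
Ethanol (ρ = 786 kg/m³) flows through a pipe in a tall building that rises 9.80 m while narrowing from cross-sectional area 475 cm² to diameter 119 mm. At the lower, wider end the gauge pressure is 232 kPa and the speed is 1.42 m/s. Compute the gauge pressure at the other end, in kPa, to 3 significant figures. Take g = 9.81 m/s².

The volume flow rate is constant, so v₂ = (A₁/A₂)v₁ = (475/111)·1.42 = 6.06 m/s.
Bernoulli: P₁ + ½ρv₁² + ρg h₁ = P₂ + ½ρv₂² + ρg h₂, so P₂ = P₁ + ½ρ(v₁² − v₂²) − ρg(h₂ − h₁).
P₂ = 232000 + ½·786·(1.42² − 6.06²) − 786·9.81·(+9.80) = 232000 + (-13700) − (75600) = 143000 Pa.

P₂ ≈ 143 kPa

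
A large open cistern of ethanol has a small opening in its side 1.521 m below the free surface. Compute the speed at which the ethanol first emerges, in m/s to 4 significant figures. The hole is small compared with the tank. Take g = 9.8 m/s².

v ≈ 5.460 m/s

The surface is effectively still and both ends are open, so ½v² = gh and v = √(2·9.8·1.521) = 5.460 m/s.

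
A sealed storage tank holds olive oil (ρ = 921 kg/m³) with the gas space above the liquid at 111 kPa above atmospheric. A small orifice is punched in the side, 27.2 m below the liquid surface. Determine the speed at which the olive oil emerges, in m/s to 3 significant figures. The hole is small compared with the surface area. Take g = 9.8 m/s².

Take point 1 at the surface (v₁ ≈ 0) and point 2 at the hole (at atmospheric pressure). Bernoulli: P₁ + ρg h = P_atm + ½ρv₂².
With P₁ − P_atm = 111000 Pa, v₂ = √(2gh + 2ΔP/ρ) = √(2·9.8·27.2 + 2·111000/921) = 27.8 m/s.

v ≈ 27.8 m/s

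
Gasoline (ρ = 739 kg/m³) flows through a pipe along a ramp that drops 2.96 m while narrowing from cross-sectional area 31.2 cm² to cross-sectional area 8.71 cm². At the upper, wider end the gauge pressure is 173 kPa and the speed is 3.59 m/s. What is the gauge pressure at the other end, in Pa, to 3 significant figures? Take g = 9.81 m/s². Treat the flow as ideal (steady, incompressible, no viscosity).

Mass conservation (A₁v₁ = A₂v₂) gives v₂ = 3.59 × 31.2/8.71 = 12.9 m/s.
Applying Bernoulli between the two ends and solving for P₂: P₂ = P₁ + ½ρ(v₁² − v₂²) − ρgΔh.
P₂ = 173000 + ½·739·(3.59² − 12.9²) − 739·9.81·(−2.96) = 173000 + (-56300) − (-21500) = 138000 Pa.

138000 Pa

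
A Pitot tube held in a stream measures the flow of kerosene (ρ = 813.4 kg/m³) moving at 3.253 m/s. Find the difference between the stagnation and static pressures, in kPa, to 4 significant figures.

The dynamic pressure equals the rise in static pressure at the stagnation point: ΔP = ½ρv².
ΔP = ½·813.4·3.253² = 4304 Pa.

4.304 kPa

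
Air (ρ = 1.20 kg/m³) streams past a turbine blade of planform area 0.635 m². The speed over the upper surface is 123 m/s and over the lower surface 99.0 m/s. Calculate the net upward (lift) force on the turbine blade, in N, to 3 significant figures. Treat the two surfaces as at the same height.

The faster flow above has the lower pressure; Bernoulli (same height) gives ΔP = ½ρ(v_up² − v_low²).
ΔP = ½·1.20·(123² − 99.0²) = 3200 Pa.
Lift = ΔP · A = 3200 × 0.635 = 2030 N.

F = 2030 N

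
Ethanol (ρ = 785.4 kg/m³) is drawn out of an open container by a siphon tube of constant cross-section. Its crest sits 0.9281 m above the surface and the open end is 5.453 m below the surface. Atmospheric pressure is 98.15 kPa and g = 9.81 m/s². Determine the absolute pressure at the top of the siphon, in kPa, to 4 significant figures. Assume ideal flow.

Bernoulli surface→outlet gives ½v² = g·h_out, so v = √(2·9.81·5.453) = 10.34 m/s.
Continuity keeps v the same throughout the tube; from surface to crest, P_atm + 0 = P_top + ½ρv² + ρg·h_top.
P_top = 98150 − ½·785.4·10.34² − 785.4·9.81·0.9281 = 48990 Pa.

P_top = 48.99 kPa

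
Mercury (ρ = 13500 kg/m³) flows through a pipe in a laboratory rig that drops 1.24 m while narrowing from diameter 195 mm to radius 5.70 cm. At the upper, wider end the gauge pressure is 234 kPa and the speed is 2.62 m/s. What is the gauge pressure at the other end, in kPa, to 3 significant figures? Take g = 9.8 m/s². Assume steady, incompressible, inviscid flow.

Continuity gives A₁v₁ = A₂v₂, so v₂ = (299 cm²)/(102 cm²) × 2.62 m/s = 7.67 m/s.
Bernoulli: P₁ + ½ρv₁² + ρg h₁ = P₂ + ½ρv₂² + ρg h₂, so P₂ = P₁ + ½ρ(v₁² − v₂²) − ρg(h₂ − h₁).
P₂ = 234000 + ½·13500·(2.62² − 7.67²) − 13500·9.8·(−1.24) = 234000 + (-350000) − (-164000) = 47700 Pa.

47.7 kPa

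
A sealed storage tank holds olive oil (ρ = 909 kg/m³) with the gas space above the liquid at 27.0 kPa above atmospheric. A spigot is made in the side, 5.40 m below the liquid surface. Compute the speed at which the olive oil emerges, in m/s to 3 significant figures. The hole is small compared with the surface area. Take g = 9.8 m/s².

12.9 m/s

Take point 1 at the surface (v₁ ≈ 0) and point 2 at the hole (at atmospheric pressure). Bernoulli: P₁ + ρg h = P_atm + ½ρv₂².
With P₁ − P_atm = 27000 Pa, v₂ = √(2gh + 2ΔP/ρ) = √(2·9.8·5.40 + 2·27000/909) = 12.9 m/s.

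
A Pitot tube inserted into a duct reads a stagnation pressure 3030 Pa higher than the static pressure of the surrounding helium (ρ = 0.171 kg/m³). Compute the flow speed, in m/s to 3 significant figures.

Bernoulli between the free stream and the stagnation point: ½ρv² = P_stag − P_static.
v = √(2ΔP/ρ) = √(2·3030/0.171) = 188 m/s.

v = 188 m/s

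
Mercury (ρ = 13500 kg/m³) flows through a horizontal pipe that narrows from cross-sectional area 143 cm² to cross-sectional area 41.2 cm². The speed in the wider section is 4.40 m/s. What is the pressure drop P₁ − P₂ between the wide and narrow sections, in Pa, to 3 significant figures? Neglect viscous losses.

ΔP = 1440000 Pa

Mass conservation (A₁v₁ = A₂v₂) gives v₂ = 4.40 × 143/41.2 = 15.3 m/s.
Along the horizontal streamline, P + ½ρv² is constant.
P₁ − P₂ = ½·13500·(15.3² − 4.40²) = ½·13500·214 = 1440000 Pa.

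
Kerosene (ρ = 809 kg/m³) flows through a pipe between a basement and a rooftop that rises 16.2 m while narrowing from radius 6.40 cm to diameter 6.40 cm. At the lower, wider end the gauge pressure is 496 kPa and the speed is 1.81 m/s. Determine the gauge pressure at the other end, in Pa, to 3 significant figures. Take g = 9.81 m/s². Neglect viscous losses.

By continuity, v₂ = v₁·A₁/A₂ = 1.81·(129/32.2) = 7.24 m/s.
Bernoulli: P₁ + ½ρv₁² + ρg h₁ = P₂ + ½ρv₂² + ρg h₂, so P₂ = P₁ + ½ρ(v₁² − v₂²) − ρg(h₂ − h₁).
P₂ = 496000 + ½·809·(1.81² − 7.24²) − 809·9.81·(+16.2) = 496000 + (-19900) − (129000) = 348000 Pa.

348000 Pa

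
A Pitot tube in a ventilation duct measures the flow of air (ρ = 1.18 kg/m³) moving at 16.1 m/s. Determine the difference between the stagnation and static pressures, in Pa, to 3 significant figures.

153 Pa

Bernoulli between the free stream and the stagnation point: ½ρv² = P_stag − P_static.
ΔP = ½·1.18·16.1² = 153 Pa.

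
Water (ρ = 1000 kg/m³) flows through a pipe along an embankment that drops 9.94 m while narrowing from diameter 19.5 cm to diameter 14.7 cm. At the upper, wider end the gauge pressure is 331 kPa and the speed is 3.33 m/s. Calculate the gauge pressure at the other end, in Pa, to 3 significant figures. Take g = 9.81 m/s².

P₂ ≈ 417000 Pa

Mass conservation (A₁v₁ = A₂v₂) gives v₂ = 3.33 × 299/170 = 5.86 m/s.
Energy conservation along the streamline gives P₂ = P₁ − ½ρ(v₂² − v₁²) − ρg(h₂ − h₁).
P₂ = 331000 + ½·1000·(3.33² − 5.86²) − 1000·9.81·(−9.94) = 331000 + (-11600) − (-97500) = 417000 Pa.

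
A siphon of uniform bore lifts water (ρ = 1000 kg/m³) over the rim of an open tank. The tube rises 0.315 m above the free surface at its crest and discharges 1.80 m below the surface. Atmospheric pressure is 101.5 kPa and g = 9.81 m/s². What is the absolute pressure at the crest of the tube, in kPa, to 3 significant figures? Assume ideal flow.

P_top ≈ 80.8 kPa

From the surface to the outlet (both open to atmosphere, surface at rest): v = √(2g·h_out) = √(2·9.81·1.80) = 5.94 m/s.
Continuity keeps v the same throughout the tube; from surface to crest, P_atm + 0 = P_top + ½ρv² + ρg·h_top.
P_top = 101500 − ½·1000·5.94² − 1000·9.81·0.315 = 80800 Pa.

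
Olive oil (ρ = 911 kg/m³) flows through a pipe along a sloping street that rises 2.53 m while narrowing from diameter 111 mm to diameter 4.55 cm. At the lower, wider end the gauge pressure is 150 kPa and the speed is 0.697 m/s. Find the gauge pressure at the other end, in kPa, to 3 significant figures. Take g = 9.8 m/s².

P₂ ≈ 120 kPa

Continuity gives A₁v₁ = A₂v₂, so v₂ = (96.8 cm²)/(16.3 cm²) × 0.697 m/s = 4.15 m/s.
Energy conservation along the streamline gives P₂ = P₁ − ½ρ(v₂² − v₁²) − ρg(h₂ − h₁).
P₂ = 150000 + ½·911·(0.697² − 4.15²) − 911·9.8·(+2.53) = 150000 + (-7620) − (22600) = 120000 Pa.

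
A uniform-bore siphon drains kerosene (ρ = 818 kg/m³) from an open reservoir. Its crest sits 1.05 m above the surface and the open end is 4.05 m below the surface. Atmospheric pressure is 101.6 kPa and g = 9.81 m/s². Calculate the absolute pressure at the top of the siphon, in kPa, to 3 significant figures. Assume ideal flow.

The outlet speed comes from Torricelli: v = √(2g·4.05) = 8.91 m/s.
Continuity keeps v the same throughout the tube; from surface to crest, P_atm + 0 = P_top + ½ρv² + ρg·h_top.
P_top = 101600 − ½·818·8.91² − 818·9.81·1.05 = 60700 Pa.

P_top ≈ 60.7 kPa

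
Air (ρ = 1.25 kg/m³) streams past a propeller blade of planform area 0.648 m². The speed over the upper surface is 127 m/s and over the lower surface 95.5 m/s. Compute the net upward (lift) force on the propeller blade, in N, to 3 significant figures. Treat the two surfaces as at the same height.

The faster flow above has the lower pressure; Bernoulli (same height) gives ΔP = ½ρ(v_up² − v_low²).
ΔP = ½·1.25·(127² − 95.5²) = 4380 Pa.
Lift = ΔP · A = 4380 × 0.648 = 2840 N.

F ≈ 2840 N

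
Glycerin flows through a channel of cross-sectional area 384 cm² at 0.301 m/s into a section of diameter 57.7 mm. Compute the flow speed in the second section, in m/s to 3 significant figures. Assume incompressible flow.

The volume flow rate is constant, so v₂ = (A₁/A₂)v₁ = (384/26.1)·0.301 = 4.42 m/s.

v₂ ≈ 4.42 m/s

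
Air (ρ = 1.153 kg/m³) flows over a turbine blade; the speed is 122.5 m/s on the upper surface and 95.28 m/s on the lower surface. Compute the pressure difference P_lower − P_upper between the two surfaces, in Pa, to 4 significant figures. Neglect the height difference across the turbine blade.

ΔP = 3417 Pa

The pressure is lower where the speed is higher: ΔP = ½ρ(v_up² − v_low²).
ΔP = ½·1.153·(122.5² − 95.28²) = 3417 Pa.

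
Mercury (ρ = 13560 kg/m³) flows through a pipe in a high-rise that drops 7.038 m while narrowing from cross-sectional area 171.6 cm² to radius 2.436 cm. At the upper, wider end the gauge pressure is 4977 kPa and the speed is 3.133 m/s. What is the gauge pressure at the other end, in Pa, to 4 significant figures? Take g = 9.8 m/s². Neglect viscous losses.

340200 Pa

The volume flow rate is constant, so v₂ = (A₁/A₂)v₁ = (171.6/18.64)·3.133 = 28.84 m/s.
Bernoulli: P₁ + ½ρv₁² + ρg h₁ = P₂ + ½ρv₂² + ρg h₂, so P₂ = P₁ + ½ρ(v₁² − v₂²) − ρg(h₂ − h₁).
P₂ = 4977000 + ½·13560·(3.133² − 28.84²) − 13560·9.8·(−7.038) = 4977000 + (-5572000) − (-935300) = 340200 Pa.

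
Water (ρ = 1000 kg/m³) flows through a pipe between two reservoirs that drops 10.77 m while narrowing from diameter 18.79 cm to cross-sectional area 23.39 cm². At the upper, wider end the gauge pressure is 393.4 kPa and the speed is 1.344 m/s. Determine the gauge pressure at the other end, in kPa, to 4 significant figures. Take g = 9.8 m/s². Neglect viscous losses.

P₂ = 372.9 kPa

Continuity gives A₁v₁ = A₂v₂, so v₂ = (277.3 cm²)/(23.39 cm²) × 1.344 m/s = 15.93 m/s.
Energy conservation along the streamline gives P₂ = P₁ − ½ρ(v₂² − v₁²) − ρg(h₂ − h₁).
P₂ = 393400 + ½·1000·(1.344² − 15.93²) − 1000·9.8·(−10.77) = 393400 + (-126000) − (-105500) = 372900 Pa.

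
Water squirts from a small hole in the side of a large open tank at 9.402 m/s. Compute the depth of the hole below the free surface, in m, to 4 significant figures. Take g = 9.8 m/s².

h ≈ 4.510 m

Torricelli: v = √(2gh), so h = v²/(2g).
h = 9.402²/(2·9.8) = 88.40/19.60 = 4.510 m.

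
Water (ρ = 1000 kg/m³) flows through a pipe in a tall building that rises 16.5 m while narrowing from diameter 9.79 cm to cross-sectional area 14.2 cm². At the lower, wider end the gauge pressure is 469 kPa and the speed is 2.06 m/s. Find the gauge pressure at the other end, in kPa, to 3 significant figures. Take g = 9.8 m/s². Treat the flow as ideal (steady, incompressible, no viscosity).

P₂ = 250 kPa

Mass conservation (A₁v₁ = A₂v₂) gives v₂ = 2.06 × 75.3/14.2 = 10.9 m/s.
Bernoulli: P₁ + ½ρv₁² + ρg h₁ = P₂ + ½ρv₂² + ρg h₂, so P₂ = P₁ + ½ρ(v₁² − v₂²) − ρg(h₂ − h₁).
P₂ = 469000 + ½·1000·(2.06² − 10.9²) − 1000·9.8·(+16.5) = 469000 + (-57500) − (162000) = 250000 Pa.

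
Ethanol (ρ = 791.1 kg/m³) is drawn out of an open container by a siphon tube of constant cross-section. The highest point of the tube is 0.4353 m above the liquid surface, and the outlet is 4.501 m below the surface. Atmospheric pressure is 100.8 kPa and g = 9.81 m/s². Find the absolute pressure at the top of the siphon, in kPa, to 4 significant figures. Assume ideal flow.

From the surface to the outlet (both open to atmosphere, surface at rest): v = √(2g·h_out) = √(2·9.81·4.501) = 9.397 m/s.
Continuity keeps v the same throughout the tube; from surface to crest, P_atm + 0 = P_top + ½ρv² + ρg·h_top.
P_top = 100800 − ½·791.1·9.397² − 791.1·9.81·0.4353 = 62490 Pa.

62.49 kPa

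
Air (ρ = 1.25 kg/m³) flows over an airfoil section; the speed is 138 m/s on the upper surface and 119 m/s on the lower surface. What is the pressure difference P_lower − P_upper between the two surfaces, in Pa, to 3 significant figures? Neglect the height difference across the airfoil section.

Bernoulli (same height): P_lower − P_upper = ½ρ(v_upper² − v_lower²).
ΔP = ½·1.25·(138² − 119²) = 3050 Pa.

ΔP ≈ 3050 Pa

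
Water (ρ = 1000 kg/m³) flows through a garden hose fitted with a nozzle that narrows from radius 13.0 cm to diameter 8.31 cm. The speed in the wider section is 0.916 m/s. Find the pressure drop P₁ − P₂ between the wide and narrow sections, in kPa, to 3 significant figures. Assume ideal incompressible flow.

ΔP ≈ 39.8 kPa

Continuity gives A₁v₁ = A₂v₂, so v₂ = (531 cm²)/(54.2 cm²) × 0.916 m/s = 8.97 m/s.
Along the horizontal streamline, P + ½ρv² is constant.
P₁ − P₂ = ½·1000·(8.97² − 0.916²) = ½·1000·79.6 = 39800 Pa.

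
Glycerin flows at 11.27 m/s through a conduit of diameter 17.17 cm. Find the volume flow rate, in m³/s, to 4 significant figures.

0.2609 m³/s

Q = A·v = 0.02315 m² × 11.27 m/s = 0.2609 m³/s.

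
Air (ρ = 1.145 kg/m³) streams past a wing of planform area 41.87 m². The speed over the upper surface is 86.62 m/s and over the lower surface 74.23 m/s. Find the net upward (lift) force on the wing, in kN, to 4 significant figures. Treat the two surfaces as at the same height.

F ≈ 47.77 kN

With equal heights on the two surfaces, Bernoulli gives P_lower − P_upper = ½ρ(v_upper² − v_lower²).
ΔP = ½·1.145·(86.62² − 74.23²) = 1141 Pa.
Lift = ΔP · A = 1141 × 41.87 = 47770 N.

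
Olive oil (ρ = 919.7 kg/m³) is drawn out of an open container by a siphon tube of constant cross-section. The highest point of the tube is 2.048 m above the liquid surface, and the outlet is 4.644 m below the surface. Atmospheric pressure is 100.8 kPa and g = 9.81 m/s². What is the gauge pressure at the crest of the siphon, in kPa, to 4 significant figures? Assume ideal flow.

P_gauge ≈ -60.38 kPa

Bernoulli surface→outlet gives ½v² = g·h_out, so v = √(2·9.81·4.644) = 9.545 m/s.
With constant cross-section the crest speed equals v; applying Bernoulli from the surface up to the crest, P_top = P_atm − ½ρv² − ρg·h_top.
P_top = 100800 − ½·919.7·9.545² − 919.7·9.81·2.048 = 40420 Pa. So P_gauge = P_top − P_atm = -60380 Pa.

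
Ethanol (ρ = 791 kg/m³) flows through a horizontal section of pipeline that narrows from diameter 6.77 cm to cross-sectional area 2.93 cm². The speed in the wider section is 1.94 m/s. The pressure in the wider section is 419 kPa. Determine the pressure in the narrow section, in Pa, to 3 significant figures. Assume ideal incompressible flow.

Continuity gives A₁v₁ = A₂v₂, so v₂ = (36.0 cm²)/(2.93 cm²) × 1.94 m/s = 23.8 m/s.
With no height change, Bernoulli's equation is P₁ + ½ρv₁² = P₂ + ½ρv₂².
P₂ = P₁ − ½ρ(v₂² − v₁²) = 419000 − ½·791·(23.8² − 1.94²) = 419000 − 223000 = 196000 Pa.

P₂ ≈ 196000 Pa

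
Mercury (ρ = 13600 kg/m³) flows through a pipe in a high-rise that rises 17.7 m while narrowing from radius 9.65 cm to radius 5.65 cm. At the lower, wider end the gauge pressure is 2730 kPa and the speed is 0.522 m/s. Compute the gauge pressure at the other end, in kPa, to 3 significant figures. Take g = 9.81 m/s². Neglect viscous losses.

The volume flow rate is constant, so v₂ = (A₁/A₂)v₁ = (293/100)·0.522 = 1.52 m/s.
Energy conservation along the streamline gives P₂ = P₁ − ½ρ(v₂² − v₁²) − ρg(h₂ − h₁).
P₂ = 2730000 + ½·13600·(0.522² − 1.52²) − 13600·9.81·(+17.7) = 2730000 + (-13900) − (2360000) = 355000 Pa.

P₂ ≈ 355 kPa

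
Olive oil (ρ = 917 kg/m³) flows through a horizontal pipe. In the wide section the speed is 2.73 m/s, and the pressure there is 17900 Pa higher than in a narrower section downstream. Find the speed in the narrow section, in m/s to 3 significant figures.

With h₁ = h₂, rearranging Bernoulli gives v₂ = √(v₁² + 2ΔP/ρ).
v₂ = √(2.73² + 2·17900/917) = √(7.45 + 39.0) = 6.82 m/s.

v₂ = 6.82 m/s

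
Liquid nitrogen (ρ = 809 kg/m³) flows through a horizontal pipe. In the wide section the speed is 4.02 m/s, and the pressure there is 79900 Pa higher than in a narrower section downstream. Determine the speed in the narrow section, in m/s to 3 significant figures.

Horizontal Bernoulli: P₁ + ½ρv₁² = P₂ + ½ρv₂², so v₂² = v₁² + 2(P₁ − P₂)/ρ.
v₂ = √(4.02² + 2·79900/809) = √(16.2 + 198) = 14.6 m/s.

v₂ ≈ 14.6 m/s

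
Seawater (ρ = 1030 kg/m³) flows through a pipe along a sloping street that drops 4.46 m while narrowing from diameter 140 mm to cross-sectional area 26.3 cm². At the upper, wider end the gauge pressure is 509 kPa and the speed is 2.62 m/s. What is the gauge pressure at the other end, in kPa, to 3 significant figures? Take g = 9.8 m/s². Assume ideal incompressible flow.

By continuity, v₂ = v₁·A₁/A₂ = 2.62·(154/26.3) = 15.3 m/s.
Energy conservation along the streamline gives P₂ = P₁ − ½ρ(v₂² − v₁²) − ρg(h₂ − h₁).
P₂ = 509000 + ½·1030·(2.62² − 15.3²) − 1030·9.8·(−4.46) = 509000 + (-118000) − (-45000) = 436000 Pa.

P₂ = 436 kPa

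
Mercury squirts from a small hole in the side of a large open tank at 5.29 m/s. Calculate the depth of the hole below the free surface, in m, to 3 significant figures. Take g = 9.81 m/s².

h ≈ 1.43 m

Inverting v = √(2gh) gives h = v² / 2g.
h = 5.29²/(2·9.81) = 28.0/19.62 = 1.43 m.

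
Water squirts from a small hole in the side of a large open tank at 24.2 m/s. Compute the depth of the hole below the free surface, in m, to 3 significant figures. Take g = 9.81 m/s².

For a small hole in a large open tank, ½v² = gh, giving h = v²/(2g).
h = 24.2²/(2·9.81) = 586/19.62 = 29.8 m.

h = 29.8 m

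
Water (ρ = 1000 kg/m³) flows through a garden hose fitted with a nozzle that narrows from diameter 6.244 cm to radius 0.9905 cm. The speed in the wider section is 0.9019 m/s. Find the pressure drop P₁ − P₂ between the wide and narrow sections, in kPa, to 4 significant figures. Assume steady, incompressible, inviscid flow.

The volume flow rate is constant, so v₂ = (A₁/A₂)v₁ = (30.62/3.082)·0.9019 = 8.960 m/s.
Along the horizontal streamline, P + ½ρv² is constant.
P₁ − P₂ = ½·1000·(8.960² − 0.9019²) = ½·1000·79.47 = 39740 Pa.

39.74 kPa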